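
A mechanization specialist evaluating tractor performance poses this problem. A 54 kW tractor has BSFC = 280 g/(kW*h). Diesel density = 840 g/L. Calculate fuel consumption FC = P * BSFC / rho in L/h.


FC = P * BSFC / rho_fuel
   = 54 * 280 / 840
   = 15120 / 840
   = 18 L/h


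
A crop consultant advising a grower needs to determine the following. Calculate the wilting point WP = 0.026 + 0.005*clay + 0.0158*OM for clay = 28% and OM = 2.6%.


WP = 0.026 + 0.005*28 + 0.0158*2.6
   = 0.026 + 0.1400 + 0.0411
   = 0.2071


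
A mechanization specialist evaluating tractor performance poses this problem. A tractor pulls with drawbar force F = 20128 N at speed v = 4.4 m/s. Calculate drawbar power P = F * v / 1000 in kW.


P = F * v / 1000
  = 20128 * 4.4 / 1000
  = 88563.20 / 1000
  = 88.56 kW


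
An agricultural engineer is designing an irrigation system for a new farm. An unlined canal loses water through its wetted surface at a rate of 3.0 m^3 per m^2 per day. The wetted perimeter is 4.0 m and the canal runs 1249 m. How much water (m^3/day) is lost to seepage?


S = C * P * L
  = 3.0 * 4.0 * 1249
  = 14988 m^3/day


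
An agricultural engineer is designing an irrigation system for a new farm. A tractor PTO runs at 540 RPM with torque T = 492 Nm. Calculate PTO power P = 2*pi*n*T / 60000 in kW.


P = 2*pi*n*T / 60000
  = 2*pi * 540 * 492 / 60000
  = 1669316.67 / 60000
  = 27.82 kW


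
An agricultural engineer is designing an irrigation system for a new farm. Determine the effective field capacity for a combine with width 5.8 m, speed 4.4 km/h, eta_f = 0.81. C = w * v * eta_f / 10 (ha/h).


C = w * v * eta_f / 10
  = 5.8 * 4.4 * 0.81 / 10
  = 20.67 / 10
  = 2.07 ha/h


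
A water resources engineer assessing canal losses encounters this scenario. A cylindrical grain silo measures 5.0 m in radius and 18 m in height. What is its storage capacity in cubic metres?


V = pi * r^2 * h
  = pi * 5.0^2 * 18
  = pi * 25 * 18
  = 1413.72 m^3


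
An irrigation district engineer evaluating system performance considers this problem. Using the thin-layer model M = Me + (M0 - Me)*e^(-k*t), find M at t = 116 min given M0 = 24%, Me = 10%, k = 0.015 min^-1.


M = Me + (M0 - Me) * e^(-k*t)
  = 10 + (24 - 10) * e^(-0.015*116)
  = 10 + 14 * e^(-1.740)
  = 10 + 14 * 0.17552
  = 10 + 2.4573
  = 12.46%


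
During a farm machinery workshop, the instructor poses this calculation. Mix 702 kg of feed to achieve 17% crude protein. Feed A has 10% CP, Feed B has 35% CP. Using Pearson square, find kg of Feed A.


parts_A = CP_b - target = 35 - 17 = 18
parts_B = target - CP_a = 17 - 10 = 7
total_parts = 18 + 7 = 25
Feed A = 702 * 18 / 25 = 505.44 kg
Feed B = 702 * 7 / 25 = 196.56 kg

505.44 kg


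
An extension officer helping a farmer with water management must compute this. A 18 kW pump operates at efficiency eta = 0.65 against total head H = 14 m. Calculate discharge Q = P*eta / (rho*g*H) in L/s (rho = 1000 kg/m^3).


Q = (P * 1000 * eta) / (rho * g * H)
  = (18 * 1000 * 0.65) / (1000 * 9.81 * 14)
  = 11700 / 137340
  = 0.08519 m^3/s = 85.19 L/s


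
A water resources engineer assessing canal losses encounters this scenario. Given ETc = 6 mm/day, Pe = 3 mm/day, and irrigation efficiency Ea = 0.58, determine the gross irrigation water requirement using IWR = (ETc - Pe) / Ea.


IWR = (ETc - Pe) / Ea
    = (6 - 3) / 0.58
    = 3 / 0.58
    = 5.17 mm/day


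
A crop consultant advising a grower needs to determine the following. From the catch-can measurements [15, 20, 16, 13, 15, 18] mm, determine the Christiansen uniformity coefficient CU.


xbar = 97 / 6 = 16.167
sum|xi - xbar| = 11.333
CU = 100 * (1 - 11.333 / (6 * 16.167))
   = 100 * (1 - 0.1168)
   = 88.32%


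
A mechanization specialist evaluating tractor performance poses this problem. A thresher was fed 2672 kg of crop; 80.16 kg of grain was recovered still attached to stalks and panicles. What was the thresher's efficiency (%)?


eta = (total - unthreshed) / total * 100
    = (2672 - 80.16) / 2672 * 100
    = 2591.84 / 2672 * 100
    = 97%


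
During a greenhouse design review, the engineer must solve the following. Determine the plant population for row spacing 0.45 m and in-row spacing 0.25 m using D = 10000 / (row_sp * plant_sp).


D = 10000 / (row_sp * plant_sp)
  = 10000 / (0.45 * 0.25)
  = 10000 / 0.1125
  = 88888.89 plants/ha


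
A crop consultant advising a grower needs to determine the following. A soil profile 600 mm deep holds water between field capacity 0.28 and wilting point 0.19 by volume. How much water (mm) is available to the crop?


AW = (FC - WP) * D
   = (0.28 - 0.19) * 600
   = 0.09 * 600
   = 54 mm


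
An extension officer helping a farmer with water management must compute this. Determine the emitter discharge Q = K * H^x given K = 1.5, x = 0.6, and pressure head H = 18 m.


Q = K * H^x
  = 1.5 * 18^0.6
  = 1.5 * 5.6645
  = 8.50 L/h


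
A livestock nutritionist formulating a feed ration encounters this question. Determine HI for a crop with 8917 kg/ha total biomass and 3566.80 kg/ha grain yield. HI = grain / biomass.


HI = grain_yield / biomass
   = 3566.80 / 8917
   = 0.40


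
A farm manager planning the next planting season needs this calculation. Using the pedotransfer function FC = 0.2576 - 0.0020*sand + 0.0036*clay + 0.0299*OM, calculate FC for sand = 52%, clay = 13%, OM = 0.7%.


FC = 0.2576 - 0.0020*52 + 0.0036*13 + 0.0299*0.7
   = 0.2576 - 0.1040 + 0.0468 + 0.0209
   = 0.2213


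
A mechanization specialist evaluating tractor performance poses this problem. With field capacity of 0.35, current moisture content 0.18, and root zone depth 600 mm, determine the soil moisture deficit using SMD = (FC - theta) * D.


SMD = (FC - theta) * D
    = (0.35 - 0.18) * 600
    = 0.170 * 600
    = 102 mm


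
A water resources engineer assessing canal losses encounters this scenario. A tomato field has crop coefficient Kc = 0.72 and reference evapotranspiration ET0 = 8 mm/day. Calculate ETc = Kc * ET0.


ETc = Kc * ET0
    = 0.72 * 8
    = 5.76 mm/day


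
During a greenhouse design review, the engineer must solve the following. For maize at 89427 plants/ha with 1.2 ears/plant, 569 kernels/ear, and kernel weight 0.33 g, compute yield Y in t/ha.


Y = density * ears * kernels * kw
  = 89427 * 1.2 * 569 * 0.33 g/ha
  = 20150049.35 g/ha
  = 20150.05 kg/ha = 20.15 t/ha


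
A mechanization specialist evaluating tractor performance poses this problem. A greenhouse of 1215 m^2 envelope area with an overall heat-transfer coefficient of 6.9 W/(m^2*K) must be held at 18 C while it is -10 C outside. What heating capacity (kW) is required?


dT = 18 - (-10) = 28 K
Q = U * A * dT
  = 6.9 * 1215 * 28
  = 234738 W = 234.74 kW


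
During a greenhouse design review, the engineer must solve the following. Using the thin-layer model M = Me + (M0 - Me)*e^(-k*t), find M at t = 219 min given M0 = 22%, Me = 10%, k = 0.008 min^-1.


M = Me + (M0 - Me) * e^(-k*t)
  = 10 + (22 - 10) * e^(-0.008*219)
  = 10 + 12 * e^(-1.752)
  = 10 + 12 * 0.17343
  = 10 + 2.0811
  = 12.08%


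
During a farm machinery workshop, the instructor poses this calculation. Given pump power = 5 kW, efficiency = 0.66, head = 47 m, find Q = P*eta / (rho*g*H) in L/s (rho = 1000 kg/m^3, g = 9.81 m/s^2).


Q = (P * 1000 * eta) / (rho * g * H)
  = (5 * 1000 * 0.66) / (1000 * 9.81 * 47)
  = 3300 / 461070
  = 0.00716 m^3/s = 7.16 L/s


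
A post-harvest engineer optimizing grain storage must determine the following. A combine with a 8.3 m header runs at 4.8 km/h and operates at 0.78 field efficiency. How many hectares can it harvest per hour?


C = w * v * eta_f / 10
  = 8.3 * 4.8 * 0.78 / 10
  = 31.08 / 10
  = 3.11 ha/h


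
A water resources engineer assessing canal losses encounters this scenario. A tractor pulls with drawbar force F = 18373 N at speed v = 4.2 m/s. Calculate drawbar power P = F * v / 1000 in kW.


P = F * v / 1000
  = 18373 * 4.2 / 1000
  = 77166.60 / 1000
  = 77.17 kW


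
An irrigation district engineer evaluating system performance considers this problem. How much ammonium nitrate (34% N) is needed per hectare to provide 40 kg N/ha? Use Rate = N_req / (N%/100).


Rate = N_required / (N_content / 100)
     = 40 / (34 / 100)
     = 40 / 0.34
     = 117.65 kg/ha


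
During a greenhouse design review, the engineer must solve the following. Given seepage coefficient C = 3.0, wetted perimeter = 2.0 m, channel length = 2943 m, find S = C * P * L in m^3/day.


S = C * P * L
  = 3.0 * 2.0 * 2943
  = 17658 m^3/day


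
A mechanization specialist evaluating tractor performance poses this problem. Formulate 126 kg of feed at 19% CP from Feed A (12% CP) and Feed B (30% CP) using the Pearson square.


parts_A = CP_b - target = 30 - 19 = 11
parts_B = target - CP_a = 19 - 12 = 7
total_parts = 11 + 7 = 18
Feed A = 126 * 11 / 18 = 77 kg
Feed B = 126 * 7 / 18 = 49 kg

77 kg


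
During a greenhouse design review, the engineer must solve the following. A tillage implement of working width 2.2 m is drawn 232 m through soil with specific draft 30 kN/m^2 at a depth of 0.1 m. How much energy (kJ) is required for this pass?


E = k * d * w * L
  = 30 * 0.1 * 2.2 * 232
  = 1531.20 kJ


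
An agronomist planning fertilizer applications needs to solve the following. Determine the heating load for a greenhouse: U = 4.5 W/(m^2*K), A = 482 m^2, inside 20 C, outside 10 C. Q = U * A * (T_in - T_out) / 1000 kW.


dT = 20 - (10) = 10 K
Q = U * A * dT
  = 4.5 * 482 * 10
  = 21690 W = 21.69 kW


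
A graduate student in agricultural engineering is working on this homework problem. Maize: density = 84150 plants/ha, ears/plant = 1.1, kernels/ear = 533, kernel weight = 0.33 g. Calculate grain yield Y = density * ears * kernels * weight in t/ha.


Y = density * ears * kernels * kw
  = 84150 * 1.1 * 533 * 0.33 g/ha
  = 16281257.85 g/ha
  = 16281.26 kg/ha = 16.28 t/ha


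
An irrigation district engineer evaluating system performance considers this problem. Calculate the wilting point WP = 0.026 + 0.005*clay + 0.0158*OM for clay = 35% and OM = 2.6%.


WP = 0.026 + 0.005*35 + 0.0158*2.6
   = 0.026 + 0.1750 + 0.0411
   = 0.2421


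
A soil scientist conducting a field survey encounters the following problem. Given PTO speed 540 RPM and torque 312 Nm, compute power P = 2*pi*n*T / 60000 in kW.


P = 2*pi*n*T / 60000
  = 2*pi * 540 * 312 / 60000
  = 1058591.06 / 60000
  = 17.64 kW


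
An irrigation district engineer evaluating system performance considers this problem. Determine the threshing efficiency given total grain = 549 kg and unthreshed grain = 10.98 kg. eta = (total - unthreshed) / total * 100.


eta = (total - unthreshed) / total * 100
    = (549 - 10.98) / 549 * 100
    = 538.02 / 549 * 100
    = 98%


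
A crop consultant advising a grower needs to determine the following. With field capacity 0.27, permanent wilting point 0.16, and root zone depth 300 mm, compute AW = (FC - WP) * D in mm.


AW = (FC - WP) * D
   = (0.27 - 0.16) * 300
   = 0.11 * 300
   = 33 mm


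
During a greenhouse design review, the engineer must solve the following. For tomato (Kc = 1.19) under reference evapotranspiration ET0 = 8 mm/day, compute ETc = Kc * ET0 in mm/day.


ETc = Kc * ET0
    = 1.19 * 8
    = 9.52 mm/day


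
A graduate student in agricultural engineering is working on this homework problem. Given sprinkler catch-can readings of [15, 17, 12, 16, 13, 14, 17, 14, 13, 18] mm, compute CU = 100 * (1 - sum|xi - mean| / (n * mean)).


xbar = 149 / 10 = 14.900
sum|xi - xbar| = 17
CU = 100 * (1 - 17 / (10 * 14.900))
   = 100 * (1 - 0.1141)
   = 88.59%


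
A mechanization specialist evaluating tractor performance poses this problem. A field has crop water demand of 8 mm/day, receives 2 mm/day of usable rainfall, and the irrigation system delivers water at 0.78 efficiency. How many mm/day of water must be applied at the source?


IWR = (ETc - Pe) / Ea
    = (8 - 2) / 0.78
    = 6 / 0.78
    = 7.69 mm/day


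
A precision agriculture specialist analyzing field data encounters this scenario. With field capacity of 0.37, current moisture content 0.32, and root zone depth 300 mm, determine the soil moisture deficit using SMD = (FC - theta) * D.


SMD = (FC - theta) * D
    = (0.37 - 0.32) * 300
    = 0.050 * 300
    = 15 mm


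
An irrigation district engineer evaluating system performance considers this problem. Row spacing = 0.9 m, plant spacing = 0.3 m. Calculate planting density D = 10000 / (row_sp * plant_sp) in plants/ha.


D = 10000 / (row_sp * plant_sp)
  = 10000 / (0.9 * 0.3)
  = 10000 / 0.2700
  = 37037.04 plants/ha


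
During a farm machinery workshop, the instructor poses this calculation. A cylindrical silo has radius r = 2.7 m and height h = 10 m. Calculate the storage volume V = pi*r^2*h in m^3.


V = pi * r^2 * h
  = pi * 2.7^2 * 10
  = pi * 7.29 * 10
  = 229.02 m^3


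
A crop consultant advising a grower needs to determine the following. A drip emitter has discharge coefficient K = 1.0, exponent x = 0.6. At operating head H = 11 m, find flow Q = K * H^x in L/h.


Q = K * H^x
  = 1.0 * 11^0.6
  = 1.0 * 4.2154
  = 4.22 L/h


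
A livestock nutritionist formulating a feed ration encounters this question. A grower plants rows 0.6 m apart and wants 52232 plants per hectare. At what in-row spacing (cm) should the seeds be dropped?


spacing = 10000 / (row_sp * density)
        = 10000 / (0.6 * 52232)
        = 10000 / 31339.20
        = 0.31909 m = 31.91 cm


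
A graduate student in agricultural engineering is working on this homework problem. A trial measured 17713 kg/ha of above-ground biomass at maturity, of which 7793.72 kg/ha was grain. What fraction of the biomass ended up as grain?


HI = grain_yield / biomass
   = 7793.72 / 17713
   = 0.44


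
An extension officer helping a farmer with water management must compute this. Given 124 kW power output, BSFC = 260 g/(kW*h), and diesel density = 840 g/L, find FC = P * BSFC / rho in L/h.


FC = P * BSFC / rho_fuel
   = 124 * 260 / 840
   = 32240 / 840
   = 38.38 L/h


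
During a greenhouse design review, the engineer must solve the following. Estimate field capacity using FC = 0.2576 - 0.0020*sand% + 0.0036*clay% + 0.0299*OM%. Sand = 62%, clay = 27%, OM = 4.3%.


FC = 0.2576 - 0.0020*62 + 0.0036*27 + 0.0299*4.3
   = 0.2576 - 0.1240 + 0.0972 + 0.1286
   = 0.3594


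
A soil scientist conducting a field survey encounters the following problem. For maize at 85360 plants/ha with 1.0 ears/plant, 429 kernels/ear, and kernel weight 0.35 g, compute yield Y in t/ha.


Y = density * ears * kernels * kw
  = 85360 * 1.0 * 429 * 0.35 g/ha
  = 12816804 g/ha
  = 12816.80 kg/ha = 12.82 t/ha


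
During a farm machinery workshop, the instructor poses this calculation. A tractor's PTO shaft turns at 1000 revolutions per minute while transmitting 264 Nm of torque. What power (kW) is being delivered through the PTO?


P = 2*pi*n*T / 60000
  = 2*pi * 1000 * 264 / 60000
  = 1658760.92 / 60000
  = 27.65 kW


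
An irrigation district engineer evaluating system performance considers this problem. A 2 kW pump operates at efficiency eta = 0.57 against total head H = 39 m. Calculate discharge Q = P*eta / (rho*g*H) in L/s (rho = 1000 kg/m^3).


Q = (P * 1000 * eta) / (rho * g * H)
  = (2 * 1000 * 0.57) / (1000 * 9.81 * 39)
  = 1140 / 382590
  = 0.00298 m^3/s = 2.98 L/s


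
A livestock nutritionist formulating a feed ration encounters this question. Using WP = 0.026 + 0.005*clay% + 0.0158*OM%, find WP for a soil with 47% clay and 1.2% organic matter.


WP = 0.026 + 0.005*47 + 0.0158*1.2
   = 0.026 + 0.2350 + 0.0190
   = 0.2800


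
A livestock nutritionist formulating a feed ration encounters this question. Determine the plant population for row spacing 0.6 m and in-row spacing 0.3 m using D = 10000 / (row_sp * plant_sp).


D = 10000 / (row_sp * plant_sp)
  = 10000 / (0.6 * 0.3)
  = 10000 / 0.1800
  = 55555.56 plants/ha


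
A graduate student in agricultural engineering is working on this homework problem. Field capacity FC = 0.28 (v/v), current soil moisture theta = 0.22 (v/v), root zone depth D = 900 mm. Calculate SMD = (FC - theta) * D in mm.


SMD = (FC - theta) * D
    = (0.28 - 0.22) * 900
    = 0.060 * 900
    = 54 mm


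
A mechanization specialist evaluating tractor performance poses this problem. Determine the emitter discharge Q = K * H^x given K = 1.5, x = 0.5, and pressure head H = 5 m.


Q = K * H^x
  = 1.5 * 5^0.5
  = 1.5 * 2.2361
  = 3.35 L/h


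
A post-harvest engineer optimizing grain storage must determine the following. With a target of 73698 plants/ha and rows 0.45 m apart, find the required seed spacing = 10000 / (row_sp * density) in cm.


spacing = 10000 / (row_sp * density)
        = 10000 / (0.45 * 73698)
        = 10000 / 33164.10
        = 0.30153 m = 30.15 cm


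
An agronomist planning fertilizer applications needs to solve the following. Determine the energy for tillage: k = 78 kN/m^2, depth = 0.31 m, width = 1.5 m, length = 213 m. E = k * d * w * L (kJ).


E = k * d * w * L
  = 78 * 0.31 * 1.5 * 213
  = 7725.51 kJ


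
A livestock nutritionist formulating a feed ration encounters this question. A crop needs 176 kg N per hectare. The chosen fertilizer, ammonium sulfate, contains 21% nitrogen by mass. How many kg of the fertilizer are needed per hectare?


Rate = N_required / (N_content / 100)
     = 176 / (21 / 100)
     = 176 / 0.21
     = 838.10 kg/ha


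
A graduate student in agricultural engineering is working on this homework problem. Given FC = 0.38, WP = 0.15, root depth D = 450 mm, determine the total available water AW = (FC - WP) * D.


AW = (FC - WP) * D
   = (0.38 - 0.15) * 450
   = 0.23 * 450
   = 103.50 mm


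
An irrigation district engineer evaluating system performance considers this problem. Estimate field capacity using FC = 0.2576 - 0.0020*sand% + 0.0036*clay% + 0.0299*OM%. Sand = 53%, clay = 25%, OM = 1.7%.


FC = 0.2576 - 0.0020*53 + 0.0036*25 + 0.0299*1.7
   = 0.2576 - 0.1060 + 0.0900 + 0.0508
   = 0.2924


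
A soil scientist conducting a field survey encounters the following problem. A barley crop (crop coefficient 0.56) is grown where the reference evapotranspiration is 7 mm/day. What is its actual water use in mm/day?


ETc = Kc * ET0
    = 0.56 * 7
    = 3.92 mm/day


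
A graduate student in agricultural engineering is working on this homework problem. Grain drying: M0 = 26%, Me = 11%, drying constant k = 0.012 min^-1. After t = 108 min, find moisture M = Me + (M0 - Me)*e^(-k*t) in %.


M = Me + (M0 - Me) * e^(-k*t)
  = 11 + (26 - 11) * e^(-0.012*108)
  = 11 + 15 * e^(-1.296)
  = 11 + 15 * 0.27362
  = 11 + 4.1044
  = 15.10%


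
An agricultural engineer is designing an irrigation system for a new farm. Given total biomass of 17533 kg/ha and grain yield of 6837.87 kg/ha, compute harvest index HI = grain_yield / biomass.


HI = grain_yield / biomass
   = 6837.87 / 17533
   = 0.39


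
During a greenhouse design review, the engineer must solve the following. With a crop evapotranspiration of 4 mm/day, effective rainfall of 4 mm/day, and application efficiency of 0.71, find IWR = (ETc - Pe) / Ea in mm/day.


IWR = (ETc - Pe) / Ea
    = (4 - 4) / 0.71
    = 0 / 0.71
    = 0 mm/day


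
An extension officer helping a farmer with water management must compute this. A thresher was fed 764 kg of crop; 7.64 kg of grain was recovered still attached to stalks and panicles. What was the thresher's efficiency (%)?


eta = (total - unthreshed) / total * 100
    = (764 - 7.64) / 764 * 100
    = 756.36 / 764 * 100
    = 99%


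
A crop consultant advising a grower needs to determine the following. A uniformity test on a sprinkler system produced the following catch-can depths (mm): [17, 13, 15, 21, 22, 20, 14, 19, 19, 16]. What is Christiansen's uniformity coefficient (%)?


xbar = 176 / 10 = 17.600
sum|xi - xbar| = 26
CU = 100 * (1 - 26 / (10 * 17.600))
   = 100 * (1 - 0.1477)
   = 85.23%


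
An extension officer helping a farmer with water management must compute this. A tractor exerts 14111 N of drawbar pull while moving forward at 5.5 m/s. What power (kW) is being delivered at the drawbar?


P = F * v / 1000
  = 14111 * 5.5 / 1000
  = 77610.50 / 1000
  = 77.61 kW


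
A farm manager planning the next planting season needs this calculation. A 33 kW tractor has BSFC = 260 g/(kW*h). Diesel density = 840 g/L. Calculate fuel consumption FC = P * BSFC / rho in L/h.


FC = P * BSFC / rho_fuel
   = 33 * 260 / 840
   = 8580 / 840
   = 10.21 L/h


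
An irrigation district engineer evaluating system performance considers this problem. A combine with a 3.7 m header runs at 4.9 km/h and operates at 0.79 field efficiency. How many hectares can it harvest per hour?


C = w * v * eta_f / 10
  = 3.7 * 4.9 * 0.79 / 10
  = 14.32 / 10
  = 1.43 ha/h


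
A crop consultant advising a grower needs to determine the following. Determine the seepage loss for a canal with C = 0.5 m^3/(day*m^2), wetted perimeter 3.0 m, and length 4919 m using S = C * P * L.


S = C * P * L
  = 0.5 * 3.0 * 4919
  = 7378.50 m^3/day


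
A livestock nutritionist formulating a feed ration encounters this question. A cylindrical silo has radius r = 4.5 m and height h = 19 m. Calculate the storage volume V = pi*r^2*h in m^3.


V = pi * r^2 * h
  = pi * 4.5^2 * 19
  = pi * 20.25 * 19
  = 1208.73 m^3


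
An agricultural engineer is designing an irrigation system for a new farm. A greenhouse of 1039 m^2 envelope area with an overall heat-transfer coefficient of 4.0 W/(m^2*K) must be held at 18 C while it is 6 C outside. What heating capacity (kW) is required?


dT = 18 - (6) = 12 K
Q = U * A * dT
  = 4.0 * 1039 * 12
  = 49872 W = 49.87 kW


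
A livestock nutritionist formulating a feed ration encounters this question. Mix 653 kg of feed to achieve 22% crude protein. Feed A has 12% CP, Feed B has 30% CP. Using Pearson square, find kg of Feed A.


parts_A = CP_b - target = 30 - 22 = 8
parts_B = target - CP_a = 22 - 12 = 10
total_parts = 8 + 10 = 18
Feed A = 653 * 8 / 18 = 290.22 kg
Feed B = 653 * 10 / 18 = 362.78 kg

290.22 kg


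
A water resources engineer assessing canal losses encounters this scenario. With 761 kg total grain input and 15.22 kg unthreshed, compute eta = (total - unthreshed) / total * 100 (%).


eta = (total - unthreshed) / total * 100
    = (761 - 15.22) / 761 * 100
    = 745.78 / 761 * 100
    = 98%


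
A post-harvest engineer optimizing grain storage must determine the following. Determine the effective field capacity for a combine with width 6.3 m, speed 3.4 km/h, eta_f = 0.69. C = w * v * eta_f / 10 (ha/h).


C = w * v * eta_f / 10
  = 6.3 * 3.4 * 0.69 / 10
  = 14.78 / 10
  = 1.48 ha/h


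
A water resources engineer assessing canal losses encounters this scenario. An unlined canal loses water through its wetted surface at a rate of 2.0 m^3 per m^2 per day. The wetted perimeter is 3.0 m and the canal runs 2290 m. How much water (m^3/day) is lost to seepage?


S = C * P * L
  = 2.0 * 3.0 * 2290
  = 13740 m^3/day


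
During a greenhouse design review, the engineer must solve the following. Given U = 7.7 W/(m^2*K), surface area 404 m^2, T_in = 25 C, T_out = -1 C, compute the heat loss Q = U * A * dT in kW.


dT = 25 - (-1) = 26 K
Q = U * A * dT
  = 7.7 * 404 * 26
  = 80880.80 W = 80.88 kW


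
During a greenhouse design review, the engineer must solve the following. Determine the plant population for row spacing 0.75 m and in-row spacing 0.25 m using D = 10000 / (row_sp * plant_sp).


D = 10000 / (row_sp * plant_sp)
  = 10000 / (0.75 * 0.25)
  = 10000 / 0.1875
  = 53333.33 plants/ha


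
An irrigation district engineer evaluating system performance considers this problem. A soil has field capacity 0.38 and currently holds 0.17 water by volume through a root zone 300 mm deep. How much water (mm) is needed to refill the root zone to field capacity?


SMD = (FC - theta) * D
    = (0.38 - 0.17) * 300
    = 0.210 * 300
    = 63 mm


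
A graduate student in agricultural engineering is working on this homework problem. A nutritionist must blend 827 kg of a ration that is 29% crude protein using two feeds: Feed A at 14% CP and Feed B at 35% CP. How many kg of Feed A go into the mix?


parts_A = CP_b - target = 35 - 29 = 6
parts_B = target - CP_a = 29 - 14 = 15
total_parts = 6 + 15 = 21
Feed A = 827 * 6 / 21 = 236.29 kg
Feed B = 827 * 15 / 21 = 590.71 kg

236.29 kg


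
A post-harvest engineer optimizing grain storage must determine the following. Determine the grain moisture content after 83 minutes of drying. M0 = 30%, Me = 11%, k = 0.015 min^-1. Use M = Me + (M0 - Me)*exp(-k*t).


M = Me + (M0 - Me) * e^(-k*t)
  = 11 + (30 - 11) * e^(-0.015*83)
  = 11 + 19 * e^(-1.245)
  = 11 + 19 * 0.28794
  = 11 + 5.4709
  = 16.47%


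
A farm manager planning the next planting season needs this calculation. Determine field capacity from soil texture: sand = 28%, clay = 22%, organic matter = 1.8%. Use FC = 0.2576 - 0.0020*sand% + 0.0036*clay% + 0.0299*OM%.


FC = 0.2576 - 0.0020*28 + 0.0036*22 + 0.0299*1.8
   = 0.2576 - 0.0560 + 0.0792 + 0.0538
   = 0.3346


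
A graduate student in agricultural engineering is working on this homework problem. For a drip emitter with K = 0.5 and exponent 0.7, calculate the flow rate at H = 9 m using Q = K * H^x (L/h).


Q = K * H^x
  = 0.5 * 9^0.7
  = 0.5 * 4.6555
  = 2.33 L/h


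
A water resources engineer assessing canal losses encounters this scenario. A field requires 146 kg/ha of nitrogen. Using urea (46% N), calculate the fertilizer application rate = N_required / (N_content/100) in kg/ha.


Rate = N_required / (N_content / 100)
     = 146 / (46 / 100)
     = 146 / 0.46
     = 317.39 kg/ha


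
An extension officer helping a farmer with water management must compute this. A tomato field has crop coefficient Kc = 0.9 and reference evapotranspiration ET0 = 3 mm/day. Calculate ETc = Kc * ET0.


ETc = Kc * ET0
    = 0.9 * 3
    = 2.70 mm/day


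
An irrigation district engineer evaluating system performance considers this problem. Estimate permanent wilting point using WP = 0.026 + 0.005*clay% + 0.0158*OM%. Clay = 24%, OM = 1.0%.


WP = 0.026 + 0.005*24 + 0.0158*1.0
   = 0.026 + 0.1200 + 0.0158
   = 0.1618


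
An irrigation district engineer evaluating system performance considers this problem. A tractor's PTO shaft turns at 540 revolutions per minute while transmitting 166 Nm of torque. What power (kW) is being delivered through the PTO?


P = 2*pi*n*T / 60000
  = 2*pi * 540 * 166 / 60000
  = 563224.73 / 60000
  = 9.39 kW


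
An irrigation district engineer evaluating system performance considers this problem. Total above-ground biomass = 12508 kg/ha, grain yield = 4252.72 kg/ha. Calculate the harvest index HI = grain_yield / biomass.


HI = grain_yield / biomass
   = 4252.72 / 12508
   = 0.34


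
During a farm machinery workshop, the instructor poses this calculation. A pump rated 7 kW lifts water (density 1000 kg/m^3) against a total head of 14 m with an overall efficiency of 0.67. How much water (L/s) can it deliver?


Q = (P * 1000 * eta) / (rho * g * H)
  = (7 * 1000 * 0.67) / (1000 * 9.81 * 14)
  = 4690 / 137340
  = 0.03415 m^3/s = 34.15 L/s


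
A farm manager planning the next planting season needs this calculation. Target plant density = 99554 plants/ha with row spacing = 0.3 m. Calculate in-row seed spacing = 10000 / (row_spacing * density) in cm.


spacing = 10000 / (row_sp * density)
        = 10000 / (0.3 * 99554)
        = 10000 / 29866.20
        = 0.33483 m = 33.48 cm


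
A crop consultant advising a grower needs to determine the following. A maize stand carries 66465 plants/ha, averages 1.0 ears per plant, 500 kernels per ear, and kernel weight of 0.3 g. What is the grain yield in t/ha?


Y = density * ears * kernels * kw
  = 66465 * 1.0 * 500 * 0.3 g/ha
  = 9969750 g/ha
  = 9969.75 kg/ha = 9.97 t/ha


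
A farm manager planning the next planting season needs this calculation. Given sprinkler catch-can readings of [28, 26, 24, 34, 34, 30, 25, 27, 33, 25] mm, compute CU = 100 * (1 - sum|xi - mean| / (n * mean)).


xbar = 286 / 10 = 28.600
sum|xi - xbar| = 33.200
CU = 100 * (1 - 33.200 / (10 * 28.600))
   = 100 * (1 - 0.1161)
   = 88.39%


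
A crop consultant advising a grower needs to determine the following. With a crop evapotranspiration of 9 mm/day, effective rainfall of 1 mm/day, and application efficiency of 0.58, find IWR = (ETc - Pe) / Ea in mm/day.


IWR = (ETc - Pe) / Ea
    = (9 - 1) / 0.58
    = 8 / 0.58
    = 13.79 mm/day


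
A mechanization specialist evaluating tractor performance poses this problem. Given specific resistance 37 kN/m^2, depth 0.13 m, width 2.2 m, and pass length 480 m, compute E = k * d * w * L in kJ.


E = k * d * w * L
  = 37 * 0.13 * 2.2 * 480
  = 5079.36 kJ


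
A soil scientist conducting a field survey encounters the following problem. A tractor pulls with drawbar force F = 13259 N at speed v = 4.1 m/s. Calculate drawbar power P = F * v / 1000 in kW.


P = F * v / 1000
  = 13259 * 4.1 / 1000
  = 54361.90 / 1000
  = 54.36 kW


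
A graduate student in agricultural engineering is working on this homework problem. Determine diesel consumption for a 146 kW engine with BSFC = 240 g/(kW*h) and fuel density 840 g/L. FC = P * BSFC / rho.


FC = P * BSFC / rho_fuel
   = 146 * 240 / 840
   = 35040 / 840
   = 41.71 L/h


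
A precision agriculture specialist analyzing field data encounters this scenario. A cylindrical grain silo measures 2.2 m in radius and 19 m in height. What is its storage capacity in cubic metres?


V = pi * r^2 * h
  = pi * 2.2^2 * 19
  = pi * 4.84 * 19
  = 288.90 m^3


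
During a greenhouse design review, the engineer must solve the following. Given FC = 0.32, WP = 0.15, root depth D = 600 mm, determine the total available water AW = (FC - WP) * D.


AW = (FC - WP) * D
   = (0.32 - 0.15) * 600
   = 0.17 * 600
   = 102 mm


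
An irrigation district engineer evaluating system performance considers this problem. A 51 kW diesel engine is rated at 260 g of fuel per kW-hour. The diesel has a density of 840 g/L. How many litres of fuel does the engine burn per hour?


FC = P * BSFC / rho_fuel
   = 51 * 260 / 840
   = 13260 / 840
   = 15.79 L/h


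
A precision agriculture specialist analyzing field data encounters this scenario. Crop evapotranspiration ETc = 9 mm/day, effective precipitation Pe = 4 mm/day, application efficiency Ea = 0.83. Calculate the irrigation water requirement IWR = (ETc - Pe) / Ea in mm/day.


IWR = (ETc - Pe) / Ea
    = (9 - 4) / 0.83
    = 5 / 0.83
    = 6.02 mm/day


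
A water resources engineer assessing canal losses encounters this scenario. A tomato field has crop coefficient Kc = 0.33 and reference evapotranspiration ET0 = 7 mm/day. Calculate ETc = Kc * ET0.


ETc = Kc * ET0
    = 0.33 * 7
    = 2.31 mm/day


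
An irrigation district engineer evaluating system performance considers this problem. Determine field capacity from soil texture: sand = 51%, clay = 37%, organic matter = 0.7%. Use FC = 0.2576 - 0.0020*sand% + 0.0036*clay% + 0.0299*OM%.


FC = 0.2576 - 0.0020*51 + 0.0036*37 + 0.0299*0.7
   = 0.2576 - 0.1020 + 0.1332 + 0.0209
   = 0.3097


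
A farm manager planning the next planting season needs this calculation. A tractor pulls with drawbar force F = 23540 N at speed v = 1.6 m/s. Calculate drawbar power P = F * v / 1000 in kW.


P = F * v / 1000
  = 23540 * 1.6 / 1000
  = 37664 / 1000
  = 37.66 kW


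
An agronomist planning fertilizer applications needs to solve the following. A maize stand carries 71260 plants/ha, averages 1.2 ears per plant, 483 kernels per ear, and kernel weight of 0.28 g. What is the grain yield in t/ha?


Y = density * ears * kernels * kw
  = 71260 * 1.2 * 483 * 0.28 g/ha
  = 11564642.88 g/ha
  = 11564.64 kg/ha = 11.56 t/ha


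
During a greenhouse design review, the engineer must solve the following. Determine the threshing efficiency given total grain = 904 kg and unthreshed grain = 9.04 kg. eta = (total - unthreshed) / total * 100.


eta = (total - unthreshed) / total * 100
    = (904 - 9.04) / 904 * 100
    = 894.96 / 904 * 100
    = 99%


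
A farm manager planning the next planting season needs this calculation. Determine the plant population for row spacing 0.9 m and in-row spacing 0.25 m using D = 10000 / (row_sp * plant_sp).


D = 10000 / (row_sp * plant_sp)
  = 10000 / (0.9 * 0.25)
  = 10000 / 0.2250
  = 44444.44 plants/ha


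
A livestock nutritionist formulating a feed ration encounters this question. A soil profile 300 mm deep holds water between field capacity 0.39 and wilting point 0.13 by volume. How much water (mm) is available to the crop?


AW = (FC - WP) * D
   = (0.39 - 0.13) * 300
   = 0.26 * 300
   = 78 mm


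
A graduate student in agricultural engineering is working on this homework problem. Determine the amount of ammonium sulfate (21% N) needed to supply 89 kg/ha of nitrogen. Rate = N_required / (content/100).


Rate = N_required / (N_content / 100)
     = 89 / (21 / 100)
     = 89 / 0.21
     = 423.81 kg/ha


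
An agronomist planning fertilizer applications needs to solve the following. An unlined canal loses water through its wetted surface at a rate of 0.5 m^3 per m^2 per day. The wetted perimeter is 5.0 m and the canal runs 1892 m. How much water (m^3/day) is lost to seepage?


S = C * P * L
  = 0.5 * 5.0 * 1892
  = 4730 m^3/day


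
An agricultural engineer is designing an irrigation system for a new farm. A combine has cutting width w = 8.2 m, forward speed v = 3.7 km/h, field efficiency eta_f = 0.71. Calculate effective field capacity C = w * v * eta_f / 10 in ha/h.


C = w * v * eta_f / 10
  = 8.2 * 3.7 * 0.71 / 10
  = 21.54 / 10
  = 2.15 ha/h


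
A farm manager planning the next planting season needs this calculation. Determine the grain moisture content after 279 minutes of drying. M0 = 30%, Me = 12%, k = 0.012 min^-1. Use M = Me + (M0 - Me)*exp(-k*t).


M = Me + (M0 - Me) * e^(-k*t)
  = 12 + (30 - 12) * e^(-0.012*279)
  = 12 + 18 * e^(-3.348)
  = 12 + 18 * 0.03515
  = 12 + 0.6328
  = 12.63%


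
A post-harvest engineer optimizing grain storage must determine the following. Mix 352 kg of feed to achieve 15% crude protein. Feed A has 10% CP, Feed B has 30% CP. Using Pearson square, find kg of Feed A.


parts_A = CP_b - target = 30 - 15 = 15
parts_B = target - CP_a = 15 - 10 = 5
total_parts = 15 + 5 = 20
Feed A = 352 * 15 / 20 = 264 kg
Feed B = 352 * 5 / 20 = 88 kg

264 kg


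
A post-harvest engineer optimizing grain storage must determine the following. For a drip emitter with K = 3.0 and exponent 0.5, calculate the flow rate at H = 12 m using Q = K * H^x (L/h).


Q = K * H^x
  = 3.0 * 12^0.5
  = 3.0 * 3.4641
  = 10.39 L/h


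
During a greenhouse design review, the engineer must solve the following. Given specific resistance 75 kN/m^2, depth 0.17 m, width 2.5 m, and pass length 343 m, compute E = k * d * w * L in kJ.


E = k * d * w * L
  = 75 * 0.17 * 2.5 * 343
  = 10933.13 kJ


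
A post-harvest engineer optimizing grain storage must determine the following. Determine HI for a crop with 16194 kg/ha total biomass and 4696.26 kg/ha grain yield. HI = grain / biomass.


HI = grain_yield / biomass
   = 4696.26 / 16194
   = 0.29


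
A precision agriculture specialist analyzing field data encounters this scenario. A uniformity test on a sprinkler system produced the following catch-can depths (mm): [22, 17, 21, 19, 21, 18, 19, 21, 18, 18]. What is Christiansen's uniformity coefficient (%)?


xbar = 194 / 10 = 19.400
sum|xi - xbar| = 14.800
CU = 100 * (1 - 14.800 / (10 * 19.400))
   = 100 * (1 - 0.0763)
   = 92.37%


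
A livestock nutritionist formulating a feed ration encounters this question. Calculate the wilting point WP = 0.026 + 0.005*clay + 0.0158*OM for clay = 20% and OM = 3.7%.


WP = 0.026 + 0.005*20 + 0.0158*3.7
   = 0.026 + 0.1000 + 0.0585
   = 0.1845


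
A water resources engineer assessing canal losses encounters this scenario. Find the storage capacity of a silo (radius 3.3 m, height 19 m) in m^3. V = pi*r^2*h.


V = pi * r^2 * h
  = pi * 3.3^2 * 19
  = pi * 10.89 * 19
  = 650.03 m^3


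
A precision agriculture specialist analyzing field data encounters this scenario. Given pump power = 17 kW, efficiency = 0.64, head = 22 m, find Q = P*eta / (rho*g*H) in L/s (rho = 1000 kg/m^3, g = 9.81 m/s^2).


Q = (P * 1000 * eta) / (rho * g * H)
  = (17 * 1000 * 0.64) / (1000 * 9.81 * 22)
  = 10880 / 215820
  = 0.05041 m^3/s = 50.41 L/s


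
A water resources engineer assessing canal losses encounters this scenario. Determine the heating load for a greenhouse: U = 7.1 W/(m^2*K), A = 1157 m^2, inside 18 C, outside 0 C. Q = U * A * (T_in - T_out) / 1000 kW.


dT = 18 - (0) = 18 K
Q = U * A * dT
  = 7.1 * 1157 * 18
  = 147864.60 W = 147.86 kW


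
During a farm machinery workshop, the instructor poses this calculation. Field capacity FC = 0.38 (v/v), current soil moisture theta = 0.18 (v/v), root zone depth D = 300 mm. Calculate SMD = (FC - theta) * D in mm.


SMD = (FC - theta) * D
    = (0.38 - 0.18) * 300
    = 0.200 * 300
    = 60 mm


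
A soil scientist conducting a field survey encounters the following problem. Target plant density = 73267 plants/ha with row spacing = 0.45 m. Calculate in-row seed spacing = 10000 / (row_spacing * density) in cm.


spacing = 10000 / (row_sp * density)
        = 10000 / (0.45 * 73267)
        = 10000 / 32970.15
        = 0.30330 m = 30.33 cm


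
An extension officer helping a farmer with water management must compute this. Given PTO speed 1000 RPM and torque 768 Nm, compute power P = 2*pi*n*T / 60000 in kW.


P = 2*pi*n*T / 60000
  = 2*pi * 1000 * 768 / 60000
  = 4825486.32 / 60000
  = 80.42 kW


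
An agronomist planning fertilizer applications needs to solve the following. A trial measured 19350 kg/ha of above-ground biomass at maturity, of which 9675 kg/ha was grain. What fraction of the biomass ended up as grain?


HI = grain_yield / biomass
   = 9675 / 19350
   = 0.50


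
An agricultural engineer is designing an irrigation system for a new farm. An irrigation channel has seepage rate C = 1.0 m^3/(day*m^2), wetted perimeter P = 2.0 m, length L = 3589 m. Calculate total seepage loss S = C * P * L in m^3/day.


S = C * P * L
  = 1.0 * 2.0 * 3589
  = 7178 m^3/day


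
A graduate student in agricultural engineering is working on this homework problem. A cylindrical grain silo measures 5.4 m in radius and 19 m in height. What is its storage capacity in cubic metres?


V = pi * r^2 * h
  = pi * 5.4^2 * 19
  = pi * 29.16 * 19
  = 1740.57 m^3


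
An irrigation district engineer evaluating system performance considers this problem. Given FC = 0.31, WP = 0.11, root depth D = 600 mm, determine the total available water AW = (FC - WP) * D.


AW = (FC - WP) * D
   = (0.31 - 0.11) * 600
   = 0.20 * 600
   = 120 mm


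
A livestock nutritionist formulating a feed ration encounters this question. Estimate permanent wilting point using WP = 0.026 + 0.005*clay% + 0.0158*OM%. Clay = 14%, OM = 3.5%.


WP = 0.026 + 0.005*14 + 0.0158*3.5
   = 0.026 + 0.0700 + 0.0553
   = 0.1513


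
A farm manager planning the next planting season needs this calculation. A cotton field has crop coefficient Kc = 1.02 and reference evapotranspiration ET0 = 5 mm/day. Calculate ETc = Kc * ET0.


ETc = Kc * ET0
    = 1.02 * 5
    = 5.10 mm/day


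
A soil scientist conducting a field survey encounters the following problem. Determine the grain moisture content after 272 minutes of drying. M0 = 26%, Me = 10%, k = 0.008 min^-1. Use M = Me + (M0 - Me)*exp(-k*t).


M = Me + (M0 - Me) * e^(-k*t)
  = 10 + (26 - 10) * e^(-0.008*272)
  = 10 + 16 * e^(-2.176)
  = 10 + 16 * 0.11349
  = 10 + 1.8159
  = 11.82%
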